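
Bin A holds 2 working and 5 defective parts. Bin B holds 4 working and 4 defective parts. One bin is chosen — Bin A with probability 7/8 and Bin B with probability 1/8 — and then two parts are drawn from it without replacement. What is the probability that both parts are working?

From Bin A: P(both working) = (2/7)(1/6) = 1/21.
From Bin B: P(both working) = (4/8)(3/7) = 3/14.
Total probability = (7/8)(1/21) + (1/8)(3/14) = 23/336.

23/336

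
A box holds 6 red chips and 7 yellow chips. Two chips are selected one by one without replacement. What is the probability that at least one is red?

P(no red) = 7/13 × 6/12 = 42/156 = 7/26.
P(at least one) = 1 − 7/26 = 19/26.

19/26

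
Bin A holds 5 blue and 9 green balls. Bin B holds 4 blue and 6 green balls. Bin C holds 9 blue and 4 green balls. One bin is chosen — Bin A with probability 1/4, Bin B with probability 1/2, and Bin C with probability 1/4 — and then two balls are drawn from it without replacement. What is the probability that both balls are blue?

From Bin A: P(both blue) = (5/14)(4/13) = 10/91.
From Bin B: P(both blue) = (4/10)(3/9) = 2/15.
From Bin C: P(both blue) = (9/13)(8/12) = 6/13.
Total probability = (1/4)(10/91) + (1/2)(2/15) + (1/4)(6/13) = 22/105.

22/105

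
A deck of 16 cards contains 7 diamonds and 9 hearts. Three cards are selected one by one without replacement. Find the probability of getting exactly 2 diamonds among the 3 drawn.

27/80

One ordering (diamonds drawn first) has probability 7/16 × 6/15 × 9/14 = 378/3360 = 9/80.
There are C(3,2) = 3 such orderings, each equally likely, so P = 3 × 9/80 = 27/80.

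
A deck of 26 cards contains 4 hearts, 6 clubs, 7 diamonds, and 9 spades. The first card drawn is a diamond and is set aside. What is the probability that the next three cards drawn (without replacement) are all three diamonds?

1/115

With the first card removed, 6 diamonds remain out of 25.
P = 6/25 × 5/24 × 4/23 = 120/13800 = 1/115.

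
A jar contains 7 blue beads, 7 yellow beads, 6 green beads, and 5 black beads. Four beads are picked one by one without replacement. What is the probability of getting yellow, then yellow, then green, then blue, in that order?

Chain rule:
P = 7/25 × 6/24 × 6/23 × 7/22 = 1764/303600 = 147/25300.

147/25300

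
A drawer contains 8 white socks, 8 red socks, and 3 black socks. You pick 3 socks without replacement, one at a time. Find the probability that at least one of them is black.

P(no black) = 16/19 × 15/18 × 14/17 = 3360/5814 = 560/969.
P(at least one) = 1 − 560/969 = 409/969.

409/969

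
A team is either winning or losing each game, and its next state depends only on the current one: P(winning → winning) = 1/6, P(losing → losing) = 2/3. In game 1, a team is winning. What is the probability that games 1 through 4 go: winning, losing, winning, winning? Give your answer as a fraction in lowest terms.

5/108

Game 1 is given. For each transition, use the conditional probability from the current state:
P(losing | winning) = 5/6; P(winning | losing) = 1/3; P(winning | winning) = 1/6.
P = 5/6 × 1/3 × 1/6 = 5/108.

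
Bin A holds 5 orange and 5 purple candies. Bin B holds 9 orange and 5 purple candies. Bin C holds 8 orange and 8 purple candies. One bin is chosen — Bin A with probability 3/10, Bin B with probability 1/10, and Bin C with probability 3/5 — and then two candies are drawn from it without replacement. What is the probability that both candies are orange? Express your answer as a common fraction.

From Bin A: P(both orange) = (5/10)(4/9) = 2/9.
From Bin B: P(both orange) = (9/14)(8/13) = 36/91.
From Bin C: P(both orange) = (8/16)(7/15) = 7/30.
Total probability = (3/10)(2/9) + (1/10)(36/91) + (3/5)(7/30) = 3361/13650.

3361/13650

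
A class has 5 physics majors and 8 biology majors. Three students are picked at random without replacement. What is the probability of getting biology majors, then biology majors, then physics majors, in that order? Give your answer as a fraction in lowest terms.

70/429

Multiply the probability of each draw given the previous ones:
P = 8/13 × 7/12 × 5/11 = 280/1716 = 70/429.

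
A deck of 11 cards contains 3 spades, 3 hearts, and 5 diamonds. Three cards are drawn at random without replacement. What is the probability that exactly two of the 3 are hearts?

8/55

One ordering (hearts drawn first) has probability 3/11 × 2/10 × 8/9 = 48/990 = 8/165.
There are C(3,2) = 3 such orderings, each equally likely, so P = 3 × 8/165 = 8/55.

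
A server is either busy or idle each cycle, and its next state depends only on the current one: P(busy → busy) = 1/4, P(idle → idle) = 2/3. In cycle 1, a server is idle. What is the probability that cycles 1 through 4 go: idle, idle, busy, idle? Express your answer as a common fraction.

Cycle 1 is given. For each transition, use the conditional probability from the current state:
P(idle | idle) = 2/3; P(busy | idle) = 1/3; P(idle | busy) = 3/4.
P = 2/3 × 1/3 × 3/4 = 6/36 = 1/6.

1/6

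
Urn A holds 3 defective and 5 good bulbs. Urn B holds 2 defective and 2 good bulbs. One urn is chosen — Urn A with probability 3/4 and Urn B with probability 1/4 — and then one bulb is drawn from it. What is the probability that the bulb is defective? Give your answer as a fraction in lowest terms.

13/32

From Urn A: P(defective) = 3/8.
From Urn B: P(defective) = 2/4.
Total probability = (3/4)(3/8) + (1/4)(2/4) = 13/32.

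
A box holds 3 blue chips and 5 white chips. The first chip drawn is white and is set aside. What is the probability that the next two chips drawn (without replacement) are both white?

After the first draw, 4 of the remaining 7 chips are white.
P = 4/7 × 3/6 = 12/42 = 2/7.

2/7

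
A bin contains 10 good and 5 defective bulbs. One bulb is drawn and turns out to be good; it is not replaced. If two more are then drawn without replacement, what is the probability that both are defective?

With the first bulb removed, 5 defective remain out of 14.
P = 5/14 × 4/13 = 20/182 = 10/91.

10/91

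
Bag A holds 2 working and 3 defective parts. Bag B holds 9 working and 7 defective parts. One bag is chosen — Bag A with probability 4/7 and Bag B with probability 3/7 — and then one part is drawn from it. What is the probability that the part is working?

263/560

From Bag A: P(working) = 2/5.
From Bag B: P(working) = 9/16.
Total probability = (4/7)(2/5) + (3/7)(9/16) = 263/560.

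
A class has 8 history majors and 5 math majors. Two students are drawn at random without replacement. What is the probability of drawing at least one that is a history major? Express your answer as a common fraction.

34/39

P(no history majors) = 5/13 × 4/12 = 20/156 = 5/39.
P(at least one) = 1 − 5/39 = 34/39.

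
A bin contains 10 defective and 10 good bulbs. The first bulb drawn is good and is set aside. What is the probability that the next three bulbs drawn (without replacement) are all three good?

After the first draw, 9 of the remaining 19 bulbs are good.
P = 9/19 × 8/18 × 7/17 = 504/5814 = 28/323.

28/323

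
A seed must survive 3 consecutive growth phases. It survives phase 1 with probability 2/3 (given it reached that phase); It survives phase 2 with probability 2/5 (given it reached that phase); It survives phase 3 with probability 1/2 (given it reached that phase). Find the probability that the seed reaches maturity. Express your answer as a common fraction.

2/15

Multiplying along the chain,
P = 2/3 × 2/5 × 1/2 = 4/30 = 2/15.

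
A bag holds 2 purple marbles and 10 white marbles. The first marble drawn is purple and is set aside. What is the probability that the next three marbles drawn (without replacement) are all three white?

8/11

After the first draw, 10 of the remaining 11 marbles are white.
P = 10/11 × 9/10 × 8/9 = 720/990 = 8/11.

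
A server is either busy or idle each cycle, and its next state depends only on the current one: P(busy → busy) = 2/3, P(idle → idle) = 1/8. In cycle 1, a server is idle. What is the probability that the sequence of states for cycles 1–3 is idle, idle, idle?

1/64

Cycle 1 is given. For each transition, use the conditional probability from the current state:
P(idle | idle) = 1/8; P(idle | idle) = 1/8.
P = 1/8 × 1/8 = 1/64.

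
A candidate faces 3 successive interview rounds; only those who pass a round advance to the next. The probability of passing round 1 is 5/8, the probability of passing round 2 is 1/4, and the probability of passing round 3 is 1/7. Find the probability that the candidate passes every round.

5/224

The events are sequential, so multiply the conditional probabilities:
P = 5/8 × 1/4 × 1/7 = 5/224.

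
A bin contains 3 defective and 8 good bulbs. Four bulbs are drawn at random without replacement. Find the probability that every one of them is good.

P(all good) = 8/11 × 7/10 × 6/9 × 5/8 = 1680/7920 = 7/33.

7/33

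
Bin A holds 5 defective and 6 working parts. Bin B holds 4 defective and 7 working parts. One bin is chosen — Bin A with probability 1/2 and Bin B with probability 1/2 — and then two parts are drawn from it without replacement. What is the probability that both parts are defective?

8/55

From Bin A: P(both defective) = (5/11)(4/10) = 2/11.
From Bin B: P(both defective) = (4/11)(3/10) = 6/55.
Total probability = (1/2)(2/11) + (1/2)(6/55) = 8/55.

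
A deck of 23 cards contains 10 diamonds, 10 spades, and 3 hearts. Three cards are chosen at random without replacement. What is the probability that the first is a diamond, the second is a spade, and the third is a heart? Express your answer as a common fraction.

Each draw changes the counts, so multiply the conditional probabilities along the sequence:
P = 10/23 × 10/22 × 3/21 = 300/10626 = 50/1771.

50/1771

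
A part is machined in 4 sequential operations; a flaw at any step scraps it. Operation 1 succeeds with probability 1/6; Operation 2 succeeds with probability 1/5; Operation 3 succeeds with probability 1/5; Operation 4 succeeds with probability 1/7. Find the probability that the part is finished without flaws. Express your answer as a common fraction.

1/1050

Multiplying along the chain,
P = 1/6 × 1/5 × 1/5 × 1/7 = 1/1050.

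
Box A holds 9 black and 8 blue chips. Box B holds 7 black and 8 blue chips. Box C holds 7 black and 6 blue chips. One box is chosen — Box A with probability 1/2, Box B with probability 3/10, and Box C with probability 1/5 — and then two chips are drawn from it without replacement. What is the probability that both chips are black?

From Box A: P(both black) = (9/17)(8/16) = 9/34.
From Box B: P(both black) = (7/15)(6/14) = 1/5.
From Box C: P(both black) = (7/13)(6/12) = 7/26.
Total probability = (1/2)(9/34) + (3/10)(1/5) + (1/5)(7/26) = 5441/22100.

5441/22100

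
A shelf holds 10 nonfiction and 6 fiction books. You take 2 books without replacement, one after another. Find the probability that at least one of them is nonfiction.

7/8

P(no nonfiction) = 6/16 × 5/15 = 30/240 = 1/8.
P(at least one) = 1 − 1/8 = 7/8.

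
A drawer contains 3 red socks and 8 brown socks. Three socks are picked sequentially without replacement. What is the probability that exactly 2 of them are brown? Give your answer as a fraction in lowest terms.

One ordering (brown drawn first) has probability 8/11 × 7/10 × 3/9 = 168/990 = 28/165.
There are C(3,2) = 3 such orderings, each equally likely, so P = 3 × 28/165 = 28/55.

28/55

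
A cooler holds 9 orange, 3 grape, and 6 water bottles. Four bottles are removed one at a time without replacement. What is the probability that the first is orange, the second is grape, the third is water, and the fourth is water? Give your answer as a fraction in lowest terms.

3/272

Chain rule:
P = 9/18 × 3/17 × 6/16 × 5/15 = 810/73440 = 3/272.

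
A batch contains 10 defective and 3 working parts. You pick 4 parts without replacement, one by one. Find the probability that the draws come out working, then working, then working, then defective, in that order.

Multiply the probability of each draw given the previous ones:
P = 3/13 × 2/12 × 1/11 × 10/10 = 60/17160 = 1/286.

1/286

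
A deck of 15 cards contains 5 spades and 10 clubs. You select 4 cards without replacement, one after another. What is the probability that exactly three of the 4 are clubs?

40/91

One ordering (clubs drawn first) has probability 10/15 × 9/14 × 8/13 × 5/12 = 3600/32760 = 10/91.
There are C(4,3) = 4 such orderings, each equally likely, so P = 4 × 10/91 = 40/91.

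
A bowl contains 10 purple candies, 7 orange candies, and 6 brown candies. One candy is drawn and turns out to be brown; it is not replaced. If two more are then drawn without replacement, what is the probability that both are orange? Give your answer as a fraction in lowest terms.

With the first candy removed, 7 orange remain out of 22.
P = 7/22 × 6/21 = 42/462 = 1/11.

1/11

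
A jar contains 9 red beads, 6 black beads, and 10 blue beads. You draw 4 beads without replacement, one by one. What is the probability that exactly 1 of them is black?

2907/6325

One ordering (black drawn first) has probability 6/25 × 19/24 × 18/23 × 17/22 = 34884/303600 = 2907/25300.
There are C(4,1) = 4 such orderings, each equally likely, so P = 4 × 2907/25300 = 2907/6325.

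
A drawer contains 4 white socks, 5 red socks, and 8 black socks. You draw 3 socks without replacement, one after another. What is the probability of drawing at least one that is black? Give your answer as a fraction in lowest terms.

P(no black) = 9/17 × 8/16 × 7/15 = 504/4080 = 21/170.
P(at least one) = 1 − 21/170 = 149/170.

149/170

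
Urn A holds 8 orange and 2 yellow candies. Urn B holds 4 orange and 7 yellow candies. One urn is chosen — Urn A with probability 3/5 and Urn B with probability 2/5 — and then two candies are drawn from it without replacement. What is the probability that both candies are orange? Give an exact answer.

344/825

From Urn A: P(both orange) = (8/10)(7/9) = 28/45.
From Urn B: P(both orange) = (4/11)(3/10) = 6/55.
Total probability = (3/5)(28/45) + (2/5)(6/55) = 344/825.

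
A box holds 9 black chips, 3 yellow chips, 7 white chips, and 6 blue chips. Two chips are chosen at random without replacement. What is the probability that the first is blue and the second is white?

7/100

Chain rule:
P = 6/25 × 7/24 = 42/600 = 7/100.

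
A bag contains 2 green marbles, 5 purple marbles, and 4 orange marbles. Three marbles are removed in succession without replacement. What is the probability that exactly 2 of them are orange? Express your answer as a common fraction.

One ordering (orange drawn first) has probability 4/11 × 3/10 × 7/9 = 84/990 = 14/165.
There are C(3,2) = 3 such orderings, each equally likely, so P = 3 × 14/165 = 14/55.

14/55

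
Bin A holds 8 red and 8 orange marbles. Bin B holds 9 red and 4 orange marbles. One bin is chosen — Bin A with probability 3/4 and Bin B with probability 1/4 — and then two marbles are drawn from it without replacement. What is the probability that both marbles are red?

From Bin A: P(both red) = (8/16)(7/15) = 7/30.
From Bin B: P(both red) = (9/13)(8/12) = 6/13.
Total probability = (3/4)(7/30) + (1/4)(6/13) = 151/520.

151/520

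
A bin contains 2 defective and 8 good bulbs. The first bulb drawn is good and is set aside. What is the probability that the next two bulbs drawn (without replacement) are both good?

7/12

With the first bulb removed, 7 good remain out of 9.
P = 7/9 × 6/8 = 42/72 = 7/12.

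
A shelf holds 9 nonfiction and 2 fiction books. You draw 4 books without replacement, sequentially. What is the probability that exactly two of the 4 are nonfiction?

One ordering (nonfiction drawn first) has probability 9/11 × 8/10 × 2/9 × 1/8 = 144/7920 = 1/55.
There are C(4,2) = 6 such orderings, each equally likely, so P = 6 × 1/55 = 6/55.

6/55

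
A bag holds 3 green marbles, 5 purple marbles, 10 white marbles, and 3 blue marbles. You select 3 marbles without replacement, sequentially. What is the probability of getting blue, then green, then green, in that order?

Each draw changes the counts, so multiply the conditional probabilities along the sequence:
P = 3/21 × 3/20 × 2/19 = 18/7980 = 3/1330.

3/1330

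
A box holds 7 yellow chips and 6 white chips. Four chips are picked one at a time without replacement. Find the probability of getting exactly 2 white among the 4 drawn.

One ordering (white drawn first) has probability 6/13 × 5/12 × 7/11 × 6/10 = 1260/17160 = 21/286.
There are C(4,2) = 6 such orderings, each equally likely, so P = 6 × 21/286 = 63/143.

63/143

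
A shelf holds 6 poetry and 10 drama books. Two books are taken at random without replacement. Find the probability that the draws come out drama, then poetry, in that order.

1/4

Multiply the probability of each draw given the previous ones:
P = 10/16 × 6/15 = 60/240 = 1/4.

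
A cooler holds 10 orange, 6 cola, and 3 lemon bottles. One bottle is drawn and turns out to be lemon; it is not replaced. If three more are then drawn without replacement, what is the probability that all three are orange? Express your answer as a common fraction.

With the first bottle removed, 10 orange remain out of 18.
P = 10/18 × 9/17 × 8/16 = 720/4896 = 5/34.

5/34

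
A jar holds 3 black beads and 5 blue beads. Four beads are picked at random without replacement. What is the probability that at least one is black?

13/14

P(no black) = 5/8 × 4/7 × 3/6 × 2/5 = 120/1680 = 1/14.
P(at least one) = 1 − 1/14 = 13/14.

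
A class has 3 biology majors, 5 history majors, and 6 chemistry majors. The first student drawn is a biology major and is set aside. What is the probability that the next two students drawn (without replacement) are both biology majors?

After the first draw, 2 of the remaining 13 students are biology majors.
P = 2/13 × 1/12 = 2/156 = 1/78.

1/78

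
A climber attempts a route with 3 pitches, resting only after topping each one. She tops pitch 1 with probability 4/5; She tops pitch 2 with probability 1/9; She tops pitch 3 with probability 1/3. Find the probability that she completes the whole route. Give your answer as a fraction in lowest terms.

Multiplying along the chain,
P = 4/5 × 1/9 × 1/3 = 4/135.

4/135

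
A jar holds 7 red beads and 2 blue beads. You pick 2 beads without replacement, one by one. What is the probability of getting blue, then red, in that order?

Chain rule:
P = 2/9 × 7/8 = 14/72 = 7/36.

7/36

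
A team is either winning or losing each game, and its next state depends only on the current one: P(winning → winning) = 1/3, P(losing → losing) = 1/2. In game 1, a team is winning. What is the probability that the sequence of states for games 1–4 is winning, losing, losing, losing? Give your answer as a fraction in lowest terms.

Game 1 is given. For each transition, use the conditional probability from the current state:
P(losing | winning) = 2/3; P(losing | losing) = 1/2; P(losing | losing) = 1/2.
P = 2/3 × 1/2 × 1/2 = 2/12 = 1/6.

1/6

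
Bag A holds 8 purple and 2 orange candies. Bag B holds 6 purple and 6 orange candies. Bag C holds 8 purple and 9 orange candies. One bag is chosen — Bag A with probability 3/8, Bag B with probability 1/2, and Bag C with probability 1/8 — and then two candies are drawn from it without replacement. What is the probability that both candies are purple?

16727/44880

From Bag A: P(both purple) = (8/10)(7/9) = 28/45.
From Bag B: P(both purple) = (6/12)(5/11) = 5/22.
From Bag C: P(both purple) = (8/17)(7/16) = 7/34.
Total probability = (3/8)(28/45) + (1/2)(5/22) + (1/8)(7/34) = 16727/44880.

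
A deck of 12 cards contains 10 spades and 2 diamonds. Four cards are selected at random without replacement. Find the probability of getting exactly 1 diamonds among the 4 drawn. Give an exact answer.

One ordering (a diamond drawn first) has probability 2/12 × 10/11 × 9/10 × 8/9 = 1440/11880 = 4/33.
There are C(4,1) = 4 such orderings, each equally likely, so P = 4 × 4/33 = 16/33.

16/33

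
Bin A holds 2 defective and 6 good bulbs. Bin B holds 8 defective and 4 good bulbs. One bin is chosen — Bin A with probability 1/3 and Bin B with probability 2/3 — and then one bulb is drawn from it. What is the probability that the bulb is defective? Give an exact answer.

From Bin A: P(defective) = 2/8.
From Bin B: P(defective) = 8/12.
Total probability = (1/3)(2/8) + (2/3)(8/12) = 19/36.

19/36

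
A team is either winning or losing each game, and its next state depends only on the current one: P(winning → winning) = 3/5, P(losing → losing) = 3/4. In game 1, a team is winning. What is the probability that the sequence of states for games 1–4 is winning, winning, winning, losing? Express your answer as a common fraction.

Game 1 is given. For each transition, use the conditional probability from the current state:
P(winning | winning) = 3/5; P(winning | winning) = 3/5; P(losing | winning) = 2/5.
P = 3/5 × 3/5 × 2/5 = 18/125.

18/125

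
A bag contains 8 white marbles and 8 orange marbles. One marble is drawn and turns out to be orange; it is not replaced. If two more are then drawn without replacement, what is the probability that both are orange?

1/5

With the first marble removed, 7 orange remain out of 15.
P = 7/15 × 6/14 = 42/210 = 1/5.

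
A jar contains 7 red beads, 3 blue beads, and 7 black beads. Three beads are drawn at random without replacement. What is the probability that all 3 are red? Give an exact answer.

P(all red) = 7/17 × 6/16 × 5/15 = 210/4080 = 7/136.

7/136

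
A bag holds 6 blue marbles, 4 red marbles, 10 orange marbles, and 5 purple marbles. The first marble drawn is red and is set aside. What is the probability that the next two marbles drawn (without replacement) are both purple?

5/138

After the first draw, 5 of the remaining 24 marbles are purple.
P = 5/24 × 4/23 = 20/552 = 5/138.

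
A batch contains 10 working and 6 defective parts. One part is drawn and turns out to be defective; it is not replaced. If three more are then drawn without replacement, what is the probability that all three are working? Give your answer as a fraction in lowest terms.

24/91

After the first draw, 10 of the remaining 15 parts are working.
P = 10/15 × 9/14 × 8/13 = 720/2730 = 24/91.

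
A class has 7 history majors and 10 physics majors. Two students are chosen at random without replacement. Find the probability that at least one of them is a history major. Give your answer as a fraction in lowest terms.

91/136

P(no history majors) = 10/17 × 9/16 = 90/272 = 45/136.
P(at least one) = 1 − 45/136 = 91/136.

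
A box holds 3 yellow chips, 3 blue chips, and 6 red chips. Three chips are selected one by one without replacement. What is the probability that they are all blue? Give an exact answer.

1/220

P = 3/12 × 2/11 × 1/10 = 6/1320 = 1/220.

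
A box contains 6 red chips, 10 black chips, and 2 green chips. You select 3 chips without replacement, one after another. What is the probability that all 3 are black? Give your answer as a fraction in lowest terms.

5/34

P(every draw is black) = 10/18 × 9/17 × 8/16 = 720/4896 = 5/34.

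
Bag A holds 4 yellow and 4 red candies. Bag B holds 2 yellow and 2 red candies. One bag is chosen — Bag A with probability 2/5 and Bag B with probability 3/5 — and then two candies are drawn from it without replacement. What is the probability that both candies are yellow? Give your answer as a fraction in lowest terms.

13/70

From Bag A: P(both yellow) = (4/8)(3/7) = 3/14.
From Bag B: P(both yellow) = (2/4)(1/3) = 1/6.
Total probability = (2/5)(3/14) + (3/5)(1/6) = 13/70.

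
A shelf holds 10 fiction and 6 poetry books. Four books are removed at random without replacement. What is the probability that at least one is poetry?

P(no poetry) = 10/16 × 9/15 × 8/14 × 7/13 = 5040/43680 = 3/26.
P(at least one) = 1 − 3/26 = 23/26.

23/26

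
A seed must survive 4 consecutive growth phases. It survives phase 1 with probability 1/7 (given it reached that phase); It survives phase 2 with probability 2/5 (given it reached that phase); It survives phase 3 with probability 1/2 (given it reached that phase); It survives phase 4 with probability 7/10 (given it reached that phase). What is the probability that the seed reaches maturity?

1/50

Multiplying along the chain,
P = 1/7 × 2/5 × 1/2 × 7/10 = 14/700 = 1/50.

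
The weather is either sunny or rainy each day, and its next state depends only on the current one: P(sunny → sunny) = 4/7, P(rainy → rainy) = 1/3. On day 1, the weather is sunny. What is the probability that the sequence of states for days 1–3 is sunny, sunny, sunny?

Day 1 is given. For each transition, use the conditional probability from the current state:
P(sunny | sunny) = 4/7; P(sunny | sunny) = 4/7.
P = 4/7 × 4/7 = 16/49.

16/49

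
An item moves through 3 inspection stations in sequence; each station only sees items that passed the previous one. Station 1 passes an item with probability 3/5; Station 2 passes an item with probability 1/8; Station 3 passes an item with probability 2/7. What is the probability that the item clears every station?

Multiplying along the chain,
P = 3/5 × 1/8 × 2/7 = 6/280 = 3/140.

3/140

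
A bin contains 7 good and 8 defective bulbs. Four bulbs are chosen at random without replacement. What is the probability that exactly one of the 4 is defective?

8/39

One ordering (defective drawn first) has probability 8/15 × 7/14 × 6/13 × 5/12 = 1680/32760 = 2/39.
There are C(4,1) = 4 such orderings, each equally likely, so P = 4 × 2/39 = 8/39.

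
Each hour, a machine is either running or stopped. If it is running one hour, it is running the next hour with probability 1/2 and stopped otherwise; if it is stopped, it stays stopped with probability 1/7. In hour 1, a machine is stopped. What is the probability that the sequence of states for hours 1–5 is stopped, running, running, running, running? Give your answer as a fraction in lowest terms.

3/28

Hour 1 is given. For each transition, use the conditional probability from the current state:
P(running | stopped) = 6/7; P(running | running) = 1/2; P(running | running) = 1/2; P(running | running) = 1/2.
P = 6/7 × 1/2 × 1/2 × 1/2 = 6/56 = 3/28.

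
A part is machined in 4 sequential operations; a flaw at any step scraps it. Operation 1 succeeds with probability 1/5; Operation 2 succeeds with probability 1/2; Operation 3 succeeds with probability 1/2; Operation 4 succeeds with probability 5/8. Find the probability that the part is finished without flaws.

1/32

Each stage is reached only if all earlier stages succeed, so
P = 1/5 × 1/2 × 1/2 × 5/8 = 5/160 = 1/32.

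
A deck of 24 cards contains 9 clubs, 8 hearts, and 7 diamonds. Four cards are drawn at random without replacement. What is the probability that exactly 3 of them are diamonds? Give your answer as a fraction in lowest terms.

One ordering (diamonds drawn first) has probability 7/24 × 6/23 × 5/22 × 17/21 = 3570/255024 = 85/6072.
There are C(4,3) = 4 such orderings, each equally likely, so P = 4 × 85/6072 = 85/1518.

85/1518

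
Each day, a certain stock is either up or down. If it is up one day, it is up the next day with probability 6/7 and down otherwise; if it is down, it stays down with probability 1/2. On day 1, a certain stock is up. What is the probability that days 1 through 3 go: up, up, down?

6/49

Day 1 is given. For each transition, use the conditional probability from the current state:
P(up | up) = 6/7; P(down | up) = 1/7.
P = 6/7 × 1/7 = 6/49.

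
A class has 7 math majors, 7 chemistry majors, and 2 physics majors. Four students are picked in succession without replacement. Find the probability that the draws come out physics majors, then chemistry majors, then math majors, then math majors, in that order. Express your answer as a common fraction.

7/520

Chain rule:
P = 2/16 × 7/15 × 7/14 × 6/13 = 588/43680 = 7/520.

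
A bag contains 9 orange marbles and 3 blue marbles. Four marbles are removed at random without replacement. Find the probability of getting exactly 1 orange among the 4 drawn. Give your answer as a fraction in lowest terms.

One ordering (orange drawn first) has probability 9/12 × 3/11 × 2/10 × 1/9 = 54/11880 = 1/220.
There are C(4,1) = 4 such orderings, each equally likely, so P = 4 × 1/220 = 1/55.

1/55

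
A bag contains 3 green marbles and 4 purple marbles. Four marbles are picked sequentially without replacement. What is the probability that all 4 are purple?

1/35

P = 4/7 × 3/6 × 2/5 × 1/4 = 24/840 = 1/35.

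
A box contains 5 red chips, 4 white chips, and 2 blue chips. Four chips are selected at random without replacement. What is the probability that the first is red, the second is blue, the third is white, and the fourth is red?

2/99

Chain rule:
P = 5/11 × 2/10 × 4/9 × 4/8 = 160/7920 = 2/99.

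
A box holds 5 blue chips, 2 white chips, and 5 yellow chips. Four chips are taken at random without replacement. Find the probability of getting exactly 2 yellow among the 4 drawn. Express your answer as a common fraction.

One ordering (yellow drawn first) has probability 5/12 × 4/11 × 7/10 × 6/9 = 840/11880 = 7/99.
There are C(4,2) = 6 such orderings, each equally likely, so P = 6 × 7/99 = 14/33.

14/33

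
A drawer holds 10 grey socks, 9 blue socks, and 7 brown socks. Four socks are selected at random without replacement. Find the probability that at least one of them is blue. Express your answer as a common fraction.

1257/1495

P(no blue) = 17/26 × 16/25 × 15/24 × 14/23 = 57120/358800 = 238/1495.
P(at least one) = 1 − 238/1495 = 1257/1495.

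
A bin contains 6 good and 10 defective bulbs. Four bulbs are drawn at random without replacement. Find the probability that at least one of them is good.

23/26

P(no good) = 10/16 × 9/15 × 8/14 × 7/13 = 5040/43680 = 3/26.
P(at least one) = 1 − 3/26 = 23/26.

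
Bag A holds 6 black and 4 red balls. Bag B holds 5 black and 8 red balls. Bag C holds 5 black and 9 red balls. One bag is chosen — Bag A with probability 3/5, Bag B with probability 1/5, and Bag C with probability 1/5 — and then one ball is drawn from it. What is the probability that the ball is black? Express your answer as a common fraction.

2313/4550

From Bag A: P(black) = 6/10.
From Bag B: P(black) = 5/13.
From Bag C: P(black) = 5/14.
Total probability = (3/5)(6/10) + (1/5)(5/13) + (1/5)(5/14) = 2313/4550.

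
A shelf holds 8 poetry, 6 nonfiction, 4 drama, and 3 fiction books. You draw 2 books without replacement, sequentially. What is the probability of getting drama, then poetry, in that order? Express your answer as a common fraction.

Each draw changes the counts, so multiply the conditional probabilities along the sequence:
P = 4/21 × 8/20 = 32/420 = 8/105.

8/105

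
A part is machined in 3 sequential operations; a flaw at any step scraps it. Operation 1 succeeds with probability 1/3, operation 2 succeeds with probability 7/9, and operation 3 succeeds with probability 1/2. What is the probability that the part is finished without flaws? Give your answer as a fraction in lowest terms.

7/54

The events are sequential, so multiply the conditional probabilities:
P = 1/3 × 7/9 × 1/2 = 7/54.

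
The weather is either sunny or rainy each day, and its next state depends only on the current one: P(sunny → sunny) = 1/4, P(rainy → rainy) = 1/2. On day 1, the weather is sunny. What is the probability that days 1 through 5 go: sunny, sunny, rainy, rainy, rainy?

Day 1 is given. For each transition, use the conditional probability from the current state:
P(sunny | sunny) = 1/4; P(rainy | sunny) = 3/4; P(rainy | rainy) = 1/2; P(rainy | rainy) = 1/2.
P = 1/4 × 3/4 × 1/2 × 1/2 = 3/64.

3/64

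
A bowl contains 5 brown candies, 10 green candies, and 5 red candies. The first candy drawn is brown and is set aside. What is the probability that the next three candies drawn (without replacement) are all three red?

10/969

After the first draw, 5 of the remaining 19 candies are red.
P = 5/19 × 4/18 × 3/17 = 60/5814 = 10/969.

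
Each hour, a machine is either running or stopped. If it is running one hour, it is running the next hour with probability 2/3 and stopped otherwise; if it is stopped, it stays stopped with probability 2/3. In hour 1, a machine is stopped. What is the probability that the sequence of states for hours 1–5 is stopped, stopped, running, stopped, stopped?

Hour 1 is given. For each transition, use the conditional probability from the current state:
P(stopped | stopped) = 2/3; P(running | stopped) = 1/3; P(stopped | running) = 1/3; P(stopped | stopped) = 2/3.
P = 2/3 × 1/3 × 1/3 × 2/3 = 4/81.

4/81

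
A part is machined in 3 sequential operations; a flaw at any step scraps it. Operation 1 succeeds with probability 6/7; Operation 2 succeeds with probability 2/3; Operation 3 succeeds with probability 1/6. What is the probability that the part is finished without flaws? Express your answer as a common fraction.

Multiplying along the chain,
P = 6/7 × 2/3 × 1/6 = 12/126 = 2/21.

2/21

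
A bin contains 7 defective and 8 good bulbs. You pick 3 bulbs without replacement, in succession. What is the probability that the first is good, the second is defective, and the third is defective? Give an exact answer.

8/65

Multiply the probability of each draw given the previous ones:
P = 8/15 × 7/14 × 6/13 = 336/2730 = 8/65.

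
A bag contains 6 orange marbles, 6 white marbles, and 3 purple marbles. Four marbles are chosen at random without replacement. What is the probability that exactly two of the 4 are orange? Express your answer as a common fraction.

36/91

One ordering (orange drawn first) has probability 6/15 × 5/14 × 9/13 × 8/12 = 2160/32760 = 6/91.
There are C(4,2) = 6 such orderings, each equally likely, so P = 6 × 6/91 = 36/91.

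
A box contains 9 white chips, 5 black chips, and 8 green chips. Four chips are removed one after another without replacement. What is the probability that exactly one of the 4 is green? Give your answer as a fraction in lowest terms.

416/1045

One ordering (green drawn first) has probability 8/22 × 14/21 × 13/20 × 12/19 = 17472/175560 = 104/1045.
There are C(4,1) = 4 such orderings, each equally likely, so P = 4 × 104/1045 = 416/1045.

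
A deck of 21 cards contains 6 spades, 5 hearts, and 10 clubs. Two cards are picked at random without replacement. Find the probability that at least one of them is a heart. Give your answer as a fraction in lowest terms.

P(no hearts) = 16/21 × 15/20 = 240/420 = 4/7.
P(at least one) = 1 − 4/7 = 3/7.

3/7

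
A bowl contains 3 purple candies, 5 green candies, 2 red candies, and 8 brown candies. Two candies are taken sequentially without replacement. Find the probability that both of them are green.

10/153

P(every draw is green) = 5/18 × 4/17 = 20/306 = 10/153.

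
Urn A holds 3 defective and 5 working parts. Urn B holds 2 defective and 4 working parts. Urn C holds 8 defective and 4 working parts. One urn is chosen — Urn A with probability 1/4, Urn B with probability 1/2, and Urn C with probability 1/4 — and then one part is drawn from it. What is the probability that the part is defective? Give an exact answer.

From Urn A: P(defective) = 3/8.
From Urn B: P(defective) = 2/6.
From Urn C: P(defective) = 8/12.
Total probability = (1/4)(3/8) + (1/2)(2/6) + (1/4)(8/12) = 41/96.

41/96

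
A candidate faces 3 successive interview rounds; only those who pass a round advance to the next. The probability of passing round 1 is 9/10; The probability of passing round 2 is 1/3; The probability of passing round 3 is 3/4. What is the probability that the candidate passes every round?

9/40

Each stage is reached only if all earlier stages succeed, so
P = 9/10 × 1/3 × 3/4 = 27/120 = 9/40.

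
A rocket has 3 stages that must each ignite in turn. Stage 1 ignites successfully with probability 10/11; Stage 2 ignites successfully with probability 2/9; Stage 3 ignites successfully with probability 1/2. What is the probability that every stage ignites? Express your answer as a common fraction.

10/99

Multiplying along the chain,
P = 10/11 × 2/9 × 1/2 = 20/198 = 10/99.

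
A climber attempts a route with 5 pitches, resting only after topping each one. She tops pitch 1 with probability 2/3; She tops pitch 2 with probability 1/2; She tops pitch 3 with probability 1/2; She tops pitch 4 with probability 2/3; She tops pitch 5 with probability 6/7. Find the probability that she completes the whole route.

Each stage is reached only if all earlier stages succeed, so
P = 2/3 × 1/2 × 1/2 × 2/3 × 6/7 = 24/252 = 2/21.

2/21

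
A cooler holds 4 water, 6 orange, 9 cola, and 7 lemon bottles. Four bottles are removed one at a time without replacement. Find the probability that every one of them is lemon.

7/2990

P(every draw is lemon) = 7/26 × 6/25 × 5/24 × 4/23 = 840/358800 = 7/2990.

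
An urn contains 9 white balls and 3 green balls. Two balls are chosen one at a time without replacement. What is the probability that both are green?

P(every draw is green) = 3/12 × 2/11 = 6/132 = 1/22.

1/22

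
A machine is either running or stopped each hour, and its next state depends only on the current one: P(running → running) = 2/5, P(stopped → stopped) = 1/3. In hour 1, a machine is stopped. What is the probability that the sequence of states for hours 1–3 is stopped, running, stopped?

Hour 1 is given. For each transition, use the conditional probability from the current state:
P(running | stopped) = 2/3; P(stopped | running) = 3/5.
P = 2/3 × 3/5 = 6/15 = 2/5.

2/5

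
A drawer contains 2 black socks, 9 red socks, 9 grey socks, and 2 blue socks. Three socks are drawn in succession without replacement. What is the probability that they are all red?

3/55

P = 9/22 × 8/21 × 7/20 = 504/9240 = 3/55.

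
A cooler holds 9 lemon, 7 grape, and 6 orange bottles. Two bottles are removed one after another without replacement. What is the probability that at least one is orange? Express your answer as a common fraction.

P(no orange) = 16/22 × 15/21 = 240/462 = 40/77.
P(at least one) = 1 − 40/77 = 37/77.

37/77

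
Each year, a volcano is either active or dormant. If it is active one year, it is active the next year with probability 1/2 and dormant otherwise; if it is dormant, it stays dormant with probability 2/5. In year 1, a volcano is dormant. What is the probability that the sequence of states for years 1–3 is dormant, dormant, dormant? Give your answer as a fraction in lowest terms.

4/25

Year 1 is given. For each transition, use the conditional probability from the current state:
P(dormant | dormant) = 2/5; P(dormant | dormant) = 2/5.
P = 2/5 × 2/5 = 4/25.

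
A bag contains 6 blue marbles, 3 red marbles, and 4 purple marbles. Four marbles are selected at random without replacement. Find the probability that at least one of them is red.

P(no red) = 10/13 × 9/12 × 8/11 × 7/10 = 5040/17160 = 42/143.
P(at least one) = 1 − 42/143 = 101/143.

101/143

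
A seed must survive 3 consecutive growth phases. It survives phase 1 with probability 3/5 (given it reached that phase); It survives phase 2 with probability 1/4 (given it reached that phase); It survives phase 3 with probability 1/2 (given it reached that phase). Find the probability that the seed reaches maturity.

3/40

The events are sequential, so multiply the conditional probabilities:
P = 3/5 × 1/4 × 1/2 = 3/40.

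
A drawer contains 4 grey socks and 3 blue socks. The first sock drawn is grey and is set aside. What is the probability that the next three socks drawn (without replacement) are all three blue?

1/20

After the first draw, 3 of the remaining 6 socks are blue.
P = 3/6 × 2/5 × 1/4 = 6/120 = 1/20.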